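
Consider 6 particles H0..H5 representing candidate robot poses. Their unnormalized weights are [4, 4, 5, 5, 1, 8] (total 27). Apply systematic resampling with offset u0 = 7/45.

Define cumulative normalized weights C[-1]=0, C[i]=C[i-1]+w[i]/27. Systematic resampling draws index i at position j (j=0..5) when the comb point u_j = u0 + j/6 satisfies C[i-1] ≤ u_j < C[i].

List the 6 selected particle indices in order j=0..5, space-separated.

C = [4/27, 8/27, 13/27, 2/3, 19/27, 1]
j=0: u_0=7/45 ∈ [4/27, 8/27) → index 1
j=1: u_1=29/90 ∈ [8/27, 13/27) → index 2
j=2: u_2=22/45 ∈ [13/27, 2/3) → index 3
j=3: u_3=59/90 ∈ [13/27, 2/3) → index 3
j=4: u_4=37/45 ∈ [19/27, 1) → index 5
j=5: u_5=89/90 ∈ [19/27, 1) → index 5

1 2 3 3 5 5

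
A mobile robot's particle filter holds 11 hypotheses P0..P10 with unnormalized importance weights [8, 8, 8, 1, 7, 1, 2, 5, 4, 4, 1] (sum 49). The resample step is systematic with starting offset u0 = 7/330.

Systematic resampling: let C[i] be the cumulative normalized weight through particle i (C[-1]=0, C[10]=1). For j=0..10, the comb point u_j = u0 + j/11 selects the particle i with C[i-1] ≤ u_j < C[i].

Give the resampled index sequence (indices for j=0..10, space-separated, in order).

C = [8/49, 16/49, 24/49, 25/49, 32/49, 33/49, 5/7, 40/49, 44/49, 48/49, 1]
j=0: u_0=7/330 ∈ [0, 8/49) → index 0
j=1: u_1=37/330 ∈ [0, 8/49) → index 0
j=2: u_2=67/330 ∈ [8/49, 16/49) → index 1
j=3: u_3=97/330 ∈ [8/49, 16/49) → index 1
j=4: u_4=127/330 ∈ [16/49, 24/49) → index 2
j=5: u_5=157/330 ∈ [16/49, 24/49) → index 2
j=6: u_6=17/30 ∈ [25/49, 32/49) → index 4
j=7: u_7=217/330 ∈ [32/49, 33/49) → index 5
j=8: u_8=247/330 ∈ [5/7, 40/49) → index 7
j=9: u_9=277/330 ∈ [40/49, 44/49) → index 8
j=10: u_10=307/330 ∈ [44/49, 48/49) → index 9

0 0 1 1 2 2 4 5 7 8 9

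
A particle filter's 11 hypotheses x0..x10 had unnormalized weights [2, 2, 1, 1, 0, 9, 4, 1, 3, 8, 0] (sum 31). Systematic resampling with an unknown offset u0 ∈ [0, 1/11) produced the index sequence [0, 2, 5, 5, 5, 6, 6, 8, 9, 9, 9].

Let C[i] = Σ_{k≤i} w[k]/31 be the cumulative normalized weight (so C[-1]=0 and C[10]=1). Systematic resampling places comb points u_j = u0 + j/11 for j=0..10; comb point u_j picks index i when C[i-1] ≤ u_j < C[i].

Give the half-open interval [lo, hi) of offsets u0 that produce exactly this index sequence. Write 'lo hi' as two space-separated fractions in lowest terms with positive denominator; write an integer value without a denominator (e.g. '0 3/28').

13/341 2/31

C = [2/31, 4/31, 5/31, 6/31, 6/31, 15/31, 19/31, 20/31, 23/31, 1, 1]
j=0 picked index 0: u0 ∈ [0, 2/31)
j=1 picked index 2: u0 ∈ [13/341, 24/341)
j=2 picked index 5: u0 ∈ [4/341, 103/341)
j=3 picked index 5: u0 ∈ [-27/341, 72/341)
j=4 picked index 5: u0 ∈ [-58/341, 41/341)
j=5 picked index 6: u0 ∈ [10/341, 54/341)
j=6 picked index 6: u0 ∈ [-21/341, 23/341)
j=7 picked index 8: u0 ∈ [3/341, 36/341)
j=8 picked index 9: u0 ∈ [5/341, 3/11)
j=9 picked index 9: u0 ∈ [-26/341, 2/11)
j=10 picked index 9: u0 ∈ [-57/341, 1/11)
intersection: [13/341, 2/31)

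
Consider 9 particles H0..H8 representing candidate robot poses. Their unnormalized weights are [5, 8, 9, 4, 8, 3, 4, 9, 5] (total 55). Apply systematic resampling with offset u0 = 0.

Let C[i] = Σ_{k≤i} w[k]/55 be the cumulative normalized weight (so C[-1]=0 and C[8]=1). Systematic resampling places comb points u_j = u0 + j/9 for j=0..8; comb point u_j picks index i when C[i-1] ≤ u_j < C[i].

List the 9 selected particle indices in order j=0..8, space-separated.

0 1 1 2 3 4 5 7 7

C = [1/11, 13/55, 2/5, 26/55, 34/55, 37/55, 41/55, 10/11, 1]
j=0: u_0=0 ∈ [0, 1/11) → index 0
j=1: u_1=1/9 ∈ [1/11, 13/55) → index 1
j=2: u_2=2/9 ∈ [1/11, 13/55) → index 1
j=3: u_3=1/3 ∈ [13/55, 2/5) → index 2
j=4: u_4=4/9 ∈ [2/5, 26/55) → index 3
j=5: u_5=5/9 ∈ [26/55, 34/55) → index 4
j=6: u_6=2/3 ∈ [34/55, 37/55) → index 5
j=7: u_7=7/9 ∈ [41/55, 10/11) → index 7
j=8: u_8=8/9 ∈ [41/55, 10/11) → index 7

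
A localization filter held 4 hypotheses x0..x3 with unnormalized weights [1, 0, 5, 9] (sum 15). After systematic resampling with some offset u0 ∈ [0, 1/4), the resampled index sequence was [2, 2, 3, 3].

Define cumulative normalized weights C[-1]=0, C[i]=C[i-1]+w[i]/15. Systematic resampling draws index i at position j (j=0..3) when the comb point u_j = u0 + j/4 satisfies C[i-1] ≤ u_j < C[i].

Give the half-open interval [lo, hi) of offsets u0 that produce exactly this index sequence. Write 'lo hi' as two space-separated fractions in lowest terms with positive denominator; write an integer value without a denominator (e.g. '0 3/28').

C = [1/15, 1/15, 2/5, 1]
j=0 picked index 2: u0 ∈ [1/15, 2/5)
j=1 picked index 2: u0 ∈ [-11/60, 3/20)
j=2 picked index 3: u0 ∈ [-1/10, 1/2)
j=3 picked index 3: u0 ∈ [-7/20, 1/4)
intersection: [1/15, 3/20)

1/15 3/20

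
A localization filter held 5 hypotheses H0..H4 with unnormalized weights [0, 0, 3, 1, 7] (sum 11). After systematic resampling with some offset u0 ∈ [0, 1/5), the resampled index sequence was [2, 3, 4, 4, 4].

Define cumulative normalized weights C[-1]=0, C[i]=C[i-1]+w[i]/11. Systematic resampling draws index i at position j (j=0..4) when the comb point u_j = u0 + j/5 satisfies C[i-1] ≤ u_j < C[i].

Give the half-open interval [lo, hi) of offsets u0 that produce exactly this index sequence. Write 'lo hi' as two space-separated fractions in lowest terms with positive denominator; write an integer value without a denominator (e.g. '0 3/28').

C = [0, 0, 3/11, 4/11, 1]
j=0 picked index 2: u0 ∈ [0, 3/11)
j=1 picked index 3: u0 ∈ [4/55, 9/55)
j=2 picked index 4: u0 ∈ [-2/55, 3/5)
j=3 picked index 4: u0 ∈ [-13/55, 2/5)
j=4 picked index 4: u0 ∈ [-24/55, 1/5)
intersection: [4/55, 9/55)

4/55 9/55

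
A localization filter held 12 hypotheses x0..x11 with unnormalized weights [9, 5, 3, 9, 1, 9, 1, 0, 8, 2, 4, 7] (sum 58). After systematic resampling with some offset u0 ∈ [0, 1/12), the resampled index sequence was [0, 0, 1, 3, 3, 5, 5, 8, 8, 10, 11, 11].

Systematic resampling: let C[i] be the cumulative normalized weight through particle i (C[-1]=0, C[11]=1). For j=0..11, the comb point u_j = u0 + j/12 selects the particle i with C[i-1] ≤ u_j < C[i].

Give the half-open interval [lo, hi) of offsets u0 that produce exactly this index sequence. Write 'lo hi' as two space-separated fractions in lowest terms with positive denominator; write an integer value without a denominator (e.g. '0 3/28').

C = [9/58, 7/29, 17/58, 13/29, 27/58, 18/29, 37/58, 37/58, 45/58, 47/58, 51/58, 1]
j=0 picked index 0: u0 ∈ [0, 9/58)
j=1 picked index 0: u0 ∈ [-1/12, 25/348)
j=2 picked index 1: u0 ∈ [-1/87, 13/174)
j=3 picked index 3: u0 ∈ [5/116, 23/116)
j=4 picked index 3: u0 ∈ [-7/174, 10/87)
j=5 picked index 5: u0 ∈ [17/348, 71/348)
j=6 picked index 5: u0 ∈ [-1/29, 7/58)
j=7 picked index 8: u0 ∈ [19/348, 67/348)
j=8 picked index 8: u0 ∈ [-5/174, 19/174)
j=9 picked index 10: u0 ∈ [7/116, 15/116)
j=10 picked index 11: u0 ∈ [4/87, 1/6)
j=11 picked index 11: u0 ∈ [-13/348, 1/12)
intersection: [7/116, 25/348)

7/116 25/348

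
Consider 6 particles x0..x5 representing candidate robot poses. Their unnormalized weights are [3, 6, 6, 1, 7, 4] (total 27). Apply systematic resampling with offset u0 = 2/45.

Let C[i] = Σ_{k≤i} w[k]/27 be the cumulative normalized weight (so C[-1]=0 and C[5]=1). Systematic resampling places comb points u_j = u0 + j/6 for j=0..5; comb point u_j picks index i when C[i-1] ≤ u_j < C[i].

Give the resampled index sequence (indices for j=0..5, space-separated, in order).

0 1 2 2 4 5

C = [1/9, 1/3, 5/9, 16/27, 23/27, 1]
j=0: u_0=2/45 ∈ [0, 1/9) → index 0
j=1: u_1=19/90 ∈ [1/9, 1/3) → index 1
j=2: u_2=17/45 ∈ [1/3, 5/9) → index 2
j=3: u_3=49/90 ∈ [1/3, 5/9) → index 2
j=4: u_4=32/45 ∈ [16/27, 23/27) → index 4
j=5: u_5=79/90 ∈ [23/27, 1) → index 5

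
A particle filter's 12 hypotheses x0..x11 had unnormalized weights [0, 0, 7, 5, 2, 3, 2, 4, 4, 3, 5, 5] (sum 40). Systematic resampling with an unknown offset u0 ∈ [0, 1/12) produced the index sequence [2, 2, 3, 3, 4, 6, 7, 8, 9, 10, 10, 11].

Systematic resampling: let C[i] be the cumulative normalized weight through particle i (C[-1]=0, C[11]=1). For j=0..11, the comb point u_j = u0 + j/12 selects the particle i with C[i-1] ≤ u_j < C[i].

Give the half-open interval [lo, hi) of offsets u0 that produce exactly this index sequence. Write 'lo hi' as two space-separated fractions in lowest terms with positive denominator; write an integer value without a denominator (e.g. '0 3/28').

1/120 1/60

C = [0, 0, 7/40, 3/10, 7/20, 17/40, 19/40, 23/40, 27/40, 3/4, 7/8, 1]
j=0 picked index 2: u0 ∈ [0, 7/40)
j=1 picked index 2: u0 ∈ [-1/12, 11/120)
j=2 picked index 3: u0 ∈ [1/120, 2/15)
j=3 picked index 3: u0 ∈ [-3/40, 1/20)
j=4 picked index 4: u0 ∈ [-1/30, 1/60)
j=5 picked index 6: u0 ∈ [1/120, 7/120)
j=6 picked index 7: u0 ∈ [-1/40, 3/40)
j=7 picked index 8: u0 ∈ [-1/120, 11/120)
j=8 picked index 9: u0 ∈ [1/120, 1/12)
j=9 picked index 10: u0 ∈ [0, 1/8)
j=10 picked index 10: u0 ∈ [-1/12, 1/24)
j=11 picked index 11: u0 ∈ [-1/24, 1/12)
intersection: [1/120, 1/60)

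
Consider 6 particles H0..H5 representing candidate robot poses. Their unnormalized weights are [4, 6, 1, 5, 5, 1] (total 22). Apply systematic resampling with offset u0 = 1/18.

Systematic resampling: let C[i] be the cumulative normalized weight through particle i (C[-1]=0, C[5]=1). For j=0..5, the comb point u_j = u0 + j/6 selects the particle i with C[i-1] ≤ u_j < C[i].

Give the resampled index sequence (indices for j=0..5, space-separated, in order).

0 1 1 3 3 4

C = [2/11, 5/11, 1/2, 8/11, 21/22, 1]
j=0: u_0=1/18 ∈ [0, 2/11) → index 0
j=1: u_1=2/9 ∈ [2/11, 5/11) → index 1
j=2: u_2=7/18 ∈ [2/11, 5/11) → index 1
j=3: u_3=5/9 ∈ [1/2, 8/11) → index 3
j=4: u_4=13/18 ∈ [1/2, 8/11) → index 3
j=5: u_5=8/9 ∈ [8/11, 21/22) → index 4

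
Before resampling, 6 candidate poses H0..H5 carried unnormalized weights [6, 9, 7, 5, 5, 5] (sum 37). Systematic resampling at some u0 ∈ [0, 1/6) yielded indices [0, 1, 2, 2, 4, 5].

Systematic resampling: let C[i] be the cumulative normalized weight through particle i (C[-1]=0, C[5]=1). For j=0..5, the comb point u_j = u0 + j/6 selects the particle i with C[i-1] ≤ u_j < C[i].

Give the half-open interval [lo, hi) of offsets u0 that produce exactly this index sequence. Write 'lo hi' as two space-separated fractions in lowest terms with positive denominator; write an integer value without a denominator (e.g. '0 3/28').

C = [6/37, 15/37, 22/37, 27/37, 32/37, 1]
j=0 picked index 0: u0 ∈ [0, 6/37)
j=1 picked index 1: u0 ∈ [-1/222, 53/222)
j=2 picked index 2: u0 ∈ [8/111, 29/111)
j=3 picked index 2: u0 ∈ [-7/74, 7/74)
j=4 picked index 4: u0 ∈ [7/111, 22/111)
j=5 picked index 5: u0 ∈ [7/222, 1/6)
intersection: [8/111, 7/74)

8/111 7/74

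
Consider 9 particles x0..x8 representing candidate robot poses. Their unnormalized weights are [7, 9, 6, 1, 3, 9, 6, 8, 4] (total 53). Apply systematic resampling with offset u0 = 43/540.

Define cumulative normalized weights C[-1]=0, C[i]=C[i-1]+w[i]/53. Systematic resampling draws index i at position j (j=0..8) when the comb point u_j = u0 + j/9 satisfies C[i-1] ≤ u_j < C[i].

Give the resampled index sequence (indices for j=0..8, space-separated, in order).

0 1 1 2 5 5 6 7 8

C = [7/53, 16/53, 22/53, 23/53, 26/53, 35/53, 41/53, 49/53, 1]
j=0: u_0=43/540 ∈ [0, 7/53) → index 0
j=1: u_1=103/540 ∈ [7/53, 16/53) → index 1
j=2: u_2=163/540 ∈ [7/53, 16/53) → index 1
j=3: u_3=223/540 ∈ [16/53, 22/53) → index 2
j=4: u_4=283/540 ∈ [26/53, 35/53) → index 5
j=5: u_5=343/540 ∈ [26/53, 35/53) → index 5
j=6: u_6=403/540 ∈ [35/53, 41/53) → index 6
j=7: u_7=463/540 ∈ [41/53, 49/53) → index 7
j=8: u_8=523/540 ∈ [49/53, 1) → index 8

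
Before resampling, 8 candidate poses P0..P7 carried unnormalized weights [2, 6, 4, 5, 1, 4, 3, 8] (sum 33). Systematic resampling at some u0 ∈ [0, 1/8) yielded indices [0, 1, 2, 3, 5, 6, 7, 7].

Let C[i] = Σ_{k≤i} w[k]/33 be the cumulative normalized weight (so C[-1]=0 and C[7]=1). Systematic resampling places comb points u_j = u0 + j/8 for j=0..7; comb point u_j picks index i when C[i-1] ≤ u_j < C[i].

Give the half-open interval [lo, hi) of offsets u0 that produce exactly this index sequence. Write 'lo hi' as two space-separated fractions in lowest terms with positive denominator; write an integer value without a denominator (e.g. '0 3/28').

C = [2/33, 8/33, 4/11, 17/33, 6/11, 2/3, 25/33, 1]
j=0 picked index 0: u0 ∈ [0, 2/33)
j=1 picked index 1: u0 ∈ [-17/264, 31/264)
j=2 picked index 2: u0 ∈ [-1/132, 5/44)
j=3 picked index 3: u0 ∈ [-1/88, 37/264)
j=4 picked index 5: u0 ∈ [1/22, 1/6)
j=5 picked index 6: u0 ∈ [1/24, 35/264)
j=6 picked index 7: u0 ∈ [1/132, 1/4)
j=7 picked index 7: u0 ∈ [-31/264, 1/8)
intersection: [1/22, 2/33)

1/22 2/33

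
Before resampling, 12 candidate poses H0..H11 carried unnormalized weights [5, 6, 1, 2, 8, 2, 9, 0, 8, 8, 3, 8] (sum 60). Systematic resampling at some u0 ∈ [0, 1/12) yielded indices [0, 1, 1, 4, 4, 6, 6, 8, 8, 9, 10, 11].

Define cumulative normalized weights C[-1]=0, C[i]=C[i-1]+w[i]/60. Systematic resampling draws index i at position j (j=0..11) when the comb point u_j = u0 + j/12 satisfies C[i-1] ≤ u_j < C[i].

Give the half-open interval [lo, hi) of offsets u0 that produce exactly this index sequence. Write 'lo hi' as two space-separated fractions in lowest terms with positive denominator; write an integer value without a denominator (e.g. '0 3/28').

C = [1/12, 11/60, 1/5, 7/30, 11/30, 2/5, 11/20, 11/20, 41/60, 49/60, 13/15, 1]
j=0 picked index 0: u0 ∈ [0, 1/12)
j=1 picked index 1: u0 ∈ [0, 1/10)
j=2 picked index 1: u0 ∈ [-1/12, 1/60)
j=3 picked index 4: u0 ∈ [-1/60, 7/60)
j=4 picked index 4: u0 ∈ [-1/10, 1/30)
j=5 picked index 6: u0 ∈ [-1/60, 2/15)
j=6 picked index 6: u0 ∈ [-1/10, 1/20)
j=7 picked index 8: u0 ∈ [-1/30, 1/10)
j=8 picked index 8: u0 ∈ [-7/60, 1/60)
j=9 picked index 9: u0 ∈ [-1/15, 1/15)
j=10 picked index 10: u0 ∈ [-1/60, 1/30)
j=11 picked index 11: u0 ∈ [-1/20, 1/12)
intersection: [0, 1/60)

0 1/60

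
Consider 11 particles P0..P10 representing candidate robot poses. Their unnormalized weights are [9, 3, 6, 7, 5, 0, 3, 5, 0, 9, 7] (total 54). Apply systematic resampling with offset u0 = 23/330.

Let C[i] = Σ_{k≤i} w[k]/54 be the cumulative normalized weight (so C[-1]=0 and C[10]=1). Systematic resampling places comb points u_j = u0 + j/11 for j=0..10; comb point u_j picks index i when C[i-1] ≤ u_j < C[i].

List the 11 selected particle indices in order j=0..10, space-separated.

C = [1/6, 2/9, 1/3, 25/54, 5/9, 5/9, 11/18, 19/27, 19/27, 47/54, 1]
j=0: u_0=23/330 ∈ [0, 1/6) → index 0
j=1: u_1=53/330 ∈ [0, 1/6) → index 0
j=2: u_2=83/330 ∈ [2/9, 1/3) → index 2
j=3: u_3=113/330 ∈ [1/3, 25/54) → index 3
j=4: u_4=13/30 ∈ [1/3, 25/54) → index 3
j=5: u_5=173/330 ∈ [25/54, 5/9) → index 4
j=6: u_6=203/330 ∈ [11/18, 19/27) → index 7
j=7: u_7=233/330 ∈ [19/27, 47/54) → index 9
j=8: u_8=263/330 ∈ [19/27, 47/54) → index 9
j=9: u_9=293/330 ∈ [47/54, 1) → index 10
j=10: u_10=323/330 ∈ [47/54, 1) → index 10

0 0 2 3 3 4 7 9 9 10 10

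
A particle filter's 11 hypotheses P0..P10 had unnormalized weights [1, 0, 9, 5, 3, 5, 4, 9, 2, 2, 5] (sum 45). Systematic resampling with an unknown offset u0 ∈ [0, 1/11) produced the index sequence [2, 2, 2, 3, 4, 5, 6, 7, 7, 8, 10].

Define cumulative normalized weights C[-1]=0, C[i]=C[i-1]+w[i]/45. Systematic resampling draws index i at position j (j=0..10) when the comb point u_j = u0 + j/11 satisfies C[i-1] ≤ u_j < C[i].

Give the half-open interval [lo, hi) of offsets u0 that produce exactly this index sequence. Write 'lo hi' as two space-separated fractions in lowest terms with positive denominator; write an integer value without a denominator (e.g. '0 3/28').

1/45 13/495

C = [1/45, 1/45, 2/9, 1/3, 2/5, 23/45, 3/5, 4/5, 38/45, 8/9, 1]
j=0 picked index 2: u0 ∈ [1/45, 2/9)
j=1 picked index 2: u0 ∈ [-34/495, 13/99)
j=2 picked index 2: u0 ∈ [-79/495, 4/99)
j=3 picked index 3: u0 ∈ [-5/99, 2/33)
j=4 picked index 4: u0 ∈ [-1/33, 2/55)
j=5 picked index 5: u0 ∈ [-3/55, 28/495)
j=6 picked index 6: u0 ∈ [-17/495, 3/55)
j=7 picked index 7: u0 ∈ [-2/55, 9/55)
j=8 picked index 7: u0 ∈ [-7/55, 4/55)
j=9 picked index 8: u0 ∈ [-1/55, 13/495)
j=10 picked index 10: u0 ∈ [-2/99, 1/11)
intersection: [1/45, 13/495)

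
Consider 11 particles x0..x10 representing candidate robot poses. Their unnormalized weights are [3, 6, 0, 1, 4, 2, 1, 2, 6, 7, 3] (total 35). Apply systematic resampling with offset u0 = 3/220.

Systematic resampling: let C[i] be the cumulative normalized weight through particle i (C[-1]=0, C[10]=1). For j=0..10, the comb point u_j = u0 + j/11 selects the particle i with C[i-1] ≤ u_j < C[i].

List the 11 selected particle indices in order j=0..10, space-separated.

0 1 1 4 4 6 8 8 9 9 10

C = [3/35, 9/35, 9/35, 2/7, 2/5, 16/35, 17/35, 19/35, 5/7, 32/35, 1]
j=0: u_0=3/220 ∈ [0, 3/35) → index 0
j=1: u_1=23/220 ∈ [3/35, 9/35) → index 1
j=2: u_2=43/220 ∈ [3/35, 9/35) → index 1
j=3: u_3=63/220 ∈ [2/7, 2/5) → index 4
j=4: u_4=83/220 ∈ [2/7, 2/5) → index 4
j=5: u_5=103/220 ∈ [16/35, 17/35) → index 6
j=6: u_6=123/220 ∈ [19/35, 5/7) → index 8
j=7: u_7=13/20 ∈ [19/35, 5/7) → index 8
j=8: u_8=163/220 ∈ [5/7, 32/35) → index 9
j=9: u_9=183/220 ∈ [5/7, 32/35) → index 9
j=10: u_10=203/220 ∈ [32/35, 1) → index 10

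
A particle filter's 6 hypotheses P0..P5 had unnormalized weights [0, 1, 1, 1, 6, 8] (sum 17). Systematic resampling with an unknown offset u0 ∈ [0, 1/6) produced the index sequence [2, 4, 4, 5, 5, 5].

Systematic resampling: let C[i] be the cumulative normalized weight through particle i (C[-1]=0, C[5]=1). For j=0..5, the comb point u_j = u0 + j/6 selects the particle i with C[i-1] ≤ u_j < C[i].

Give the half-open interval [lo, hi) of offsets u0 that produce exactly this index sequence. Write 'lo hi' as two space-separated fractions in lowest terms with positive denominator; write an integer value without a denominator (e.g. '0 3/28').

C = [0, 1/17, 2/17, 3/17, 9/17, 1]
j=0 picked index 2: u0 ∈ [1/17, 2/17)
j=1 picked index 4: u0 ∈ [1/102, 37/102)
j=2 picked index 4: u0 ∈ [-8/51, 10/51)
j=3 picked index 5: u0 ∈ [1/34, 1/2)
j=4 picked index 5: u0 ∈ [-7/51, 1/3)
j=5 picked index 5: u0 ∈ [-31/102, 1/6)
intersection: [1/17, 2/17)

1/17 2/17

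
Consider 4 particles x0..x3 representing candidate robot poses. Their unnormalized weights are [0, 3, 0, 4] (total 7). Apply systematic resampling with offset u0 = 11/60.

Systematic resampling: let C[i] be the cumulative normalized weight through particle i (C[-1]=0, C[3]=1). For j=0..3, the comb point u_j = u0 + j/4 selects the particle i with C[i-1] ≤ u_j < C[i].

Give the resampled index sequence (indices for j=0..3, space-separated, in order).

1 3 3 3

C = [0, 3/7, 3/7, 1]
j=0: u_0=11/60 ∈ [0, 3/7) → index 1
j=1: u_1=13/30 ∈ [3/7, 1) → index 3
j=2: u_2=41/60 ∈ [3/7, 1) → index 3
j=3: u_3=14/15 ∈ [3/7, 1) → index 3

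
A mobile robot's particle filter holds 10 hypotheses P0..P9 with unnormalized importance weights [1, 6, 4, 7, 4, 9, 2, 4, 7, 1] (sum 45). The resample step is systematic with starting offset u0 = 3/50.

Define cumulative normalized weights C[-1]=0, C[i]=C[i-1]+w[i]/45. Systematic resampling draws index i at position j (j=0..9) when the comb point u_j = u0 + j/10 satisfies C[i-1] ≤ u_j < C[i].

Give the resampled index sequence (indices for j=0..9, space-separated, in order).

1 2 3 3 4 5 5 7 8 8

C = [1/45, 7/45, 11/45, 2/5, 22/45, 31/45, 11/15, 37/45, 44/45, 1]
j=0: u_0=3/50 ∈ [1/45, 7/45) → index 1
j=1: u_1=4/25 ∈ [7/45, 11/45) → index 2
j=2: u_2=13/50 ∈ [11/45, 2/5) → index 3
j=3: u_3=9/25 ∈ [11/45, 2/5) → index 3
j=4: u_4=23/50 ∈ [2/5, 22/45) → index 4
j=5: u_5=14/25 ∈ [22/45, 31/45) → index 5
j=6: u_6=33/50 ∈ [22/45, 31/45) → index 5
j=7: u_7=19/25 ∈ [11/15, 37/45) → index 7
j=8: u_8=43/50 ∈ [37/45, 44/45) → index 8
j=9: u_9=24/25 ∈ [37/45, 44/45) → index 8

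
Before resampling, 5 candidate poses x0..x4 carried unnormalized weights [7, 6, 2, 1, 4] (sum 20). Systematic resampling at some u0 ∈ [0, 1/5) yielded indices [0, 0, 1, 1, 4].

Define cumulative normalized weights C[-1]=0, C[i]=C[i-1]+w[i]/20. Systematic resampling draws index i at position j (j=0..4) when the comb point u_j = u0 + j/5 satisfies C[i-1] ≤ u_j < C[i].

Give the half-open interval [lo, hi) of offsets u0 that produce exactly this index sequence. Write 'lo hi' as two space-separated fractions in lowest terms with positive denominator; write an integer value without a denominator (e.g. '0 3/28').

0 1/20

C = [7/20, 13/20, 3/4, 4/5, 1]
j=0 picked index 0: u0 ∈ [0, 7/20)
j=1 picked index 0: u0 ∈ [-1/5, 3/20)
j=2 picked index 1: u0 ∈ [-1/20, 1/4)
j=3 picked index 1: u0 ∈ [-1/4, 1/20)
j=4 picked index 4: u0 ∈ [0, 1/5)
intersection: [0, 1/20)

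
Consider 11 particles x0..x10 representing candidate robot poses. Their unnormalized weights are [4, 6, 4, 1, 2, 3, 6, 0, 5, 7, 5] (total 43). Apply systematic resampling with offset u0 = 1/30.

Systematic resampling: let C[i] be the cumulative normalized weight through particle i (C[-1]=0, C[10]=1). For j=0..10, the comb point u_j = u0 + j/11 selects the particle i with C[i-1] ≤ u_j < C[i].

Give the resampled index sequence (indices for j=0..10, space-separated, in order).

C = [4/43, 10/43, 14/43, 15/43, 17/43, 20/43, 26/43, 26/43, 31/43, 38/43, 1]
j=0: u_0=1/30 ∈ [0, 4/43) → index 0
j=1: u_1=41/330 ∈ [4/43, 10/43) → index 1
j=2: u_2=71/330 ∈ [4/43, 10/43) → index 1
j=3: u_3=101/330 ∈ [10/43, 14/43) → index 2
j=4: u_4=131/330 ∈ [17/43, 20/43) → index 5
j=5: u_5=161/330 ∈ [20/43, 26/43) → index 6
j=6: u_6=191/330 ∈ [20/43, 26/43) → index 6
j=7: u_7=221/330 ∈ [26/43, 31/43) → index 8
j=8: u_8=251/330 ∈ [31/43, 38/43) → index 9
j=9: u_9=281/330 ∈ [31/43, 38/43) → index 9
j=10: u_10=311/330 ∈ [38/43, 1) → index 10

0 1 1 2 5 6 6 8 9 9 10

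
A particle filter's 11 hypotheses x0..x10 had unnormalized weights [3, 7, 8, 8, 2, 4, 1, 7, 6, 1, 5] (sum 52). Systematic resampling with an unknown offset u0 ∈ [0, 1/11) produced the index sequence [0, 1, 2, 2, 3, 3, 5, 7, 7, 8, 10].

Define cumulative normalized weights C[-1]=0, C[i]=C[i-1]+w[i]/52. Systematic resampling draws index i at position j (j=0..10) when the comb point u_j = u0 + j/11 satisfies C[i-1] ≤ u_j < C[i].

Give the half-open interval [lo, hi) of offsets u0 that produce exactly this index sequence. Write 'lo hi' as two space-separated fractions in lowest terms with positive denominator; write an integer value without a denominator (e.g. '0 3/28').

3/286 6/143

C = [3/52, 5/26, 9/26, 1/2, 7/13, 8/13, 33/52, 10/13, 23/26, 47/52, 1]
j=0 picked index 0: u0 ∈ [0, 3/52)
j=1 picked index 1: u0 ∈ [-19/572, 29/286)
j=2 picked index 2: u0 ∈ [3/286, 47/286)
j=3 picked index 2: u0 ∈ [-23/286, 21/286)
j=4 picked index 3: u0 ∈ [-5/286, 3/22)
j=5 picked index 3: u0 ∈ [-31/286, 1/22)
j=6 picked index 5: u0 ∈ [-1/143, 10/143)
j=7 picked index 7: u0 ∈ [-1/572, 19/143)
j=8 picked index 7: u0 ∈ [-53/572, 6/143)
j=9 picked index 8: u0 ∈ [-7/143, 19/286)
j=10 picked index 10: u0 ∈ [-3/572, 1/11)
intersection: [3/286, 6/143)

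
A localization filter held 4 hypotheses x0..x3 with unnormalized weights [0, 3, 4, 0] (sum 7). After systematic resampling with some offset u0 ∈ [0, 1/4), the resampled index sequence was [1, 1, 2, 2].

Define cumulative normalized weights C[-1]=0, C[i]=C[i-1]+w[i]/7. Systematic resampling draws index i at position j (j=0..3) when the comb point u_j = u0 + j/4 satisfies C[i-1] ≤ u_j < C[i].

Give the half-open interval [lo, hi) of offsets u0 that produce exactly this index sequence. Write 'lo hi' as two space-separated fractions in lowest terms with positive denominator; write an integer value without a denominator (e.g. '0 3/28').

C = [0, 3/7, 1, 1]
j=0 picked index 1: u0 ∈ [0, 3/7)
j=1 picked index 1: u0 ∈ [-1/4, 5/28)
j=2 picked index 2: u0 ∈ [-1/14, 1/2)
j=3 picked index 2: u0 ∈ [-9/28, 1/4)
intersection: [0, 5/28)

0 5/28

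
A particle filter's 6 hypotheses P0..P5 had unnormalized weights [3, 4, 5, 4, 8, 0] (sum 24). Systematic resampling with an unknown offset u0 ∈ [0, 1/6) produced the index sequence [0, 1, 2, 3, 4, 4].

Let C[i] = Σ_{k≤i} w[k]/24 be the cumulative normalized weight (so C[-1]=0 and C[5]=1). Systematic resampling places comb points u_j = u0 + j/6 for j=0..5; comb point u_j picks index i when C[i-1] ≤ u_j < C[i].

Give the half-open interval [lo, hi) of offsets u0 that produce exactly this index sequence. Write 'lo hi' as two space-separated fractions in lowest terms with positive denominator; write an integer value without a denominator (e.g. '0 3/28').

C = [1/8, 7/24, 1/2, 2/3, 1, 1]
j=0 picked index 0: u0 ∈ [0, 1/8)
j=1 picked index 1: u0 ∈ [-1/24, 1/8)
j=2 picked index 2: u0 ∈ [-1/24, 1/6)
j=3 picked index 3: u0 ∈ [0, 1/6)
j=4 picked index 4: u0 ∈ [0, 1/3)
j=5 picked index 4: u0 ∈ [-1/6, 1/6)
intersection: [0, 1/8)

0 1/8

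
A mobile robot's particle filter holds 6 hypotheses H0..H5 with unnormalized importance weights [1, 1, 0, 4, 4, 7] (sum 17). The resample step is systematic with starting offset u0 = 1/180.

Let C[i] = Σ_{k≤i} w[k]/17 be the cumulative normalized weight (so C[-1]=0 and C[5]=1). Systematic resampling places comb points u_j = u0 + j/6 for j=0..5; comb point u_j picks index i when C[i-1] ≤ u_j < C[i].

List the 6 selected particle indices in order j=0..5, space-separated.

0 3 3 4 5 5

C = [1/17, 2/17, 2/17, 6/17, 10/17, 1]
j=0: u_0=1/180 ∈ [0, 1/17) → index 0
j=1: u_1=31/180 ∈ [2/17, 6/17) → index 3
j=2: u_2=61/180 ∈ [2/17, 6/17) → index 3
j=3: u_3=91/180 ∈ [6/17, 10/17) → index 4
j=4: u_4=121/180 ∈ [10/17, 1) → index 5
j=5: u_5=151/180 ∈ [10/17, 1) → index 5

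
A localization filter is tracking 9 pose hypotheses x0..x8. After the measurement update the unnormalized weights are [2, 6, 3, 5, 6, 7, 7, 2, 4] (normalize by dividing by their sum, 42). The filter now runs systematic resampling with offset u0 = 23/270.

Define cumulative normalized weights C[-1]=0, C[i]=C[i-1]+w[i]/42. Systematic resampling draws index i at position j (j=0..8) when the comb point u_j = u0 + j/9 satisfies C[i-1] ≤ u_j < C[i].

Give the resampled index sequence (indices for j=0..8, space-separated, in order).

1 2 3 4 5 5 6 7 8

C = [1/21, 4/21, 11/42, 8/21, 11/21, 29/42, 6/7, 19/21, 1]
j=0: u_0=23/270 ∈ [1/21, 4/21) → index 1
j=1: u_1=53/270 ∈ [4/21, 11/42) → index 2
j=2: u_2=83/270 ∈ [11/42, 8/21) → index 3
j=3: u_3=113/270 ∈ [8/21, 11/21) → index 4
j=4: u_4=143/270 ∈ [11/21, 29/42) → index 5
j=5: u_5=173/270 ∈ [11/21, 29/42) → index 5
j=6: u_6=203/270 ∈ [29/42, 6/7) → index 6
j=7: u_7=233/270 ∈ [6/7, 19/21) → index 7
j=8: u_8=263/270 ∈ [19/21, 1) → index 8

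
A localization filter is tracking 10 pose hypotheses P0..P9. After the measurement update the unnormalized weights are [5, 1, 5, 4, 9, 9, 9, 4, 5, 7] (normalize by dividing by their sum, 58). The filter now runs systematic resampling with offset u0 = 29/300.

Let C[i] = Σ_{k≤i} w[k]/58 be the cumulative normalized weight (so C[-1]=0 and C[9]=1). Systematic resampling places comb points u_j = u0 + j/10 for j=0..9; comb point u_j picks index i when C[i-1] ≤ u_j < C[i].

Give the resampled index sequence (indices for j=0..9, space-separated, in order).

1 3 4 4 5 6 6 8 9 9

C = [5/58, 3/29, 11/58, 15/58, 12/29, 33/58, 21/29, 23/29, 51/58, 1]
j=0: u_0=29/300 ∈ [5/58, 3/29) → index 1
j=1: u_1=59/300 ∈ [11/58, 15/58) → index 3
j=2: u_2=89/300 ∈ [15/58, 12/29) → index 4
j=3: u_3=119/300 ∈ [15/58, 12/29) → index 4
j=4: u_4=149/300 ∈ [12/29, 33/58) → index 5
j=5: u_5=179/300 ∈ [33/58, 21/29) → index 6
j=6: u_6=209/300 ∈ [33/58, 21/29) → index 6
j=7: u_7=239/300 ∈ [23/29, 51/58) → index 8
j=8: u_8=269/300 ∈ [51/58, 1) → index 9
j=9: u_9=299/300 ∈ [51/58, 1) → index 9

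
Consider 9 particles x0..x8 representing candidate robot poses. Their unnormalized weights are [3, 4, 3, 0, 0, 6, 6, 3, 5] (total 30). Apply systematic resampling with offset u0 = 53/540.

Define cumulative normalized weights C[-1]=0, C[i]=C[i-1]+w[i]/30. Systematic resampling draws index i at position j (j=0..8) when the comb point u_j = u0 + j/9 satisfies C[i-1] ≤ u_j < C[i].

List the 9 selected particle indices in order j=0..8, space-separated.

0 1 2 5 6 6 7 8 8

C = [1/10, 7/30, 1/3, 1/3, 1/3, 8/15, 11/15, 5/6, 1]
j=0: u_0=53/540 ∈ [0, 1/10) → index 0
j=1: u_1=113/540 ∈ [1/10, 7/30) → index 1
j=2: u_2=173/540 ∈ [7/30, 1/3) → index 2
j=3: u_3=233/540 ∈ [1/3, 8/15) → index 5
j=4: u_4=293/540 ∈ [8/15, 11/15) → index 6
j=5: u_5=353/540 ∈ [8/15, 11/15) → index 6
j=6: u_6=413/540 ∈ [11/15, 5/6) → index 7
j=7: u_7=473/540 ∈ [5/6, 1) → index 8
j=8: u_8=533/540 ∈ [5/6, 1) → index 8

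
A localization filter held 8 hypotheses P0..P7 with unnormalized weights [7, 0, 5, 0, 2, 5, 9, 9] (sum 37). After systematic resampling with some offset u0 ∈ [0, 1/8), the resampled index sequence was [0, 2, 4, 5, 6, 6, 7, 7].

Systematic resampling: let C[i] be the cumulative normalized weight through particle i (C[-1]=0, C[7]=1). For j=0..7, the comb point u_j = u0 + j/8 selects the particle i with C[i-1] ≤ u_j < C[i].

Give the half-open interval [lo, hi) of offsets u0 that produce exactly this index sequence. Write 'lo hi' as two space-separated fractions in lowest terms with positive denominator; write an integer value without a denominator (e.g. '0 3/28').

C = [7/37, 7/37, 12/37, 12/37, 14/37, 19/37, 28/37, 1]
j=0 picked index 0: u0 ∈ [0, 7/37)
j=1 picked index 2: u0 ∈ [19/296, 59/296)
j=2 picked index 4: u0 ∈ [11/148, 19/148)
j=3 picked index 5: u0 ∈ [1/296, 41/296)
j=4 picked index 6: u0 ∈ [1/74, 19/74)
j=5 picked index 6: u0 ∈ [-33/296, 39/296)
j=6 picked index 7: u0 ∈ [1/148, 1/4)
j=7 picked index 7: u0 ∈ [-35/296, 1/8)
intersection: [11/148, 1/8)

11/148 1/8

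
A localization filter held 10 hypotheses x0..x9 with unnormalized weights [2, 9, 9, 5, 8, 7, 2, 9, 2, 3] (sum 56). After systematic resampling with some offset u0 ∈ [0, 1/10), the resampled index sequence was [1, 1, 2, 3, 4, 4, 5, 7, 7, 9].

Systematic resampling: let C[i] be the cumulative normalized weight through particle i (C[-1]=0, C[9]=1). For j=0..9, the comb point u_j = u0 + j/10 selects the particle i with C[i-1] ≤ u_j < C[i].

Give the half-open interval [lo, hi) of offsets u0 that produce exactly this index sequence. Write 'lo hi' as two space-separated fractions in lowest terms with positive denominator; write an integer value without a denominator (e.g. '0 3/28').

2/35 5/56

C = [1/28, 11/56, 5/14, 25/56, 33/56, 5/7, 3/4, 51/56, 53/56, 1]
j=0 picked index 1: u0 ∈ [1/28, 11/56)
j=1 picked index 1: u0 ∈ [-9/140, 27/280)
j=2 picked index 2: u0 ∈ [-1/280, 11/70)
j=3 picked index 3: u0 ∈ [2/35, 41/280)
j=4 picked index 4: u0 ∈ [13/280, 53/280)
j=5 picked index 4: u0 ∈ [-3/56, 5/56)
j=6 picked index 5: u0 ∈ [-3/280, 4/35)
j=7 picked index 7: u0 ∈ [1/20, 59/280)
j=8 picked index 7: u0 ∈ [-1/20, 31/280)
j=9 picked index 9: u0 ∈ [13/280, 1/10)
intersection: [2/35, 5/56)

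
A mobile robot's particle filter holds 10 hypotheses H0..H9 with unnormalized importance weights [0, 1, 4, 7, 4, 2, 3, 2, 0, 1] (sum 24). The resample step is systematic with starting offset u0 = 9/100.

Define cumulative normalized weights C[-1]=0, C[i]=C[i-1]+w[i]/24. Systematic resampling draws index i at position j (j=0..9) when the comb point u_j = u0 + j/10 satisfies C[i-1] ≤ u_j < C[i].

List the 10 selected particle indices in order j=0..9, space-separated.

C = [0, 1/24, 5/24, 1/2, 2/3, 3/4, 7/8, 23/24, 23/24, 1]
j=0: u_0=9/100 ∈ [1/24, 5/24) → index 2
j=1: u_1=19/100 ∈ [1/24, 5/24) → index 2
j=2: u_2=29/100 ∈ [5/24, 1/2) → index 3
j=3: u_3=39/100 ∈ [5/24, 1/2) → index 3
j=4: u_4=49/100 ∈ [5/24, 1/2) → index 3
j=5: u_5=59/100 ∈ [1/2, 2/3) → index 4
j=6: u_6=69/100 ∈ [2/3, 3/4) → index 5
j=7: u_7=79/100 ∈ [3/4, 7/8) → index 6
j=8: u_8=89/100 ∈ [7/8, 23/24) → index 7
j=9: u_9=99/100 ∈ [23/24, 1) → index 9

2 2 3 3 3 4 5 6 7 9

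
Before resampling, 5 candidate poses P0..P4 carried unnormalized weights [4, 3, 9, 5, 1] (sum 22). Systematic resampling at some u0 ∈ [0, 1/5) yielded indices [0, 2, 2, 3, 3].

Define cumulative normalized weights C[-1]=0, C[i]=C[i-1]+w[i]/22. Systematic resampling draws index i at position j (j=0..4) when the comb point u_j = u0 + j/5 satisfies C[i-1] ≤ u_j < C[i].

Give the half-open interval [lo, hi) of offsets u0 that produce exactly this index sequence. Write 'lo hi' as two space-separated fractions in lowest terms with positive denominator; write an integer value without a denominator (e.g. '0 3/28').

7/55 17/110

C = [2/11, 7/22, 8/11, 21/22, 1]
j=0 picked index 0: u0 ∈ [0, 2/11)
j=1 picked index 2: u0 ∈ [13/110, 29/55)
j=2 picked index 2: u0 ∈ [-9/110, 18/55)
j=3 picked index 3: u0 ∈ [7/55, 39/110)
j=4 picked index 3: u0 ∈ [-4/55, 17/110)
intersection: [7/55, 17/110)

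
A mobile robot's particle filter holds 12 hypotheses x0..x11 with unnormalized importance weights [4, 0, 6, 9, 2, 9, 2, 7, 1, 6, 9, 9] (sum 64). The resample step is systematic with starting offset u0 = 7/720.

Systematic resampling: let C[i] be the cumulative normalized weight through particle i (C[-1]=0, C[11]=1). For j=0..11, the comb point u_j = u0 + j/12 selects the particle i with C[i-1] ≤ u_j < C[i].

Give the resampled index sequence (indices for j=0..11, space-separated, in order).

0 2 3 3 5 5 7 7 9 10 10 11

C = [1/16, 1/16, 5/32, 19/64, 21/64, 15/32, 1/2, 39/64, 5/8, 23/32, 55/64, 1]
j=0: u_0=7/720 ∈ [0, 1/16) → index 0
j=1: u_1=67/720 ∈ [1/16, 5/32) → index 2
j=2: u_2=127/720 ∈ [5/32, 19/64) → index 3
j=3: u_3=187/720 ∈ [5/32, 19/64) → index 3
j=4: u_4=247/720 ∈ [21/64, 15/32) → index 5
j=5: u_5=307/720 ∈ [21/64, 15/32) → index 5
j=6: u_6=367/720 ∈ [1/2, 39/64) → index 7
j=7: u_7=427/720 ∈ [1/2, 39/64) → index 7
j=8: u_8=487/720 ∈ [5/8, 23/32) → index 9
j=9: u_9=547/720 ∈ [23/32, 55/64) → index 10
j=10: u_10=607/720 ∈ [23/32, 55/64) → index 10
j=11: u_11=667/720 ∈ [55/64, 1) → index 11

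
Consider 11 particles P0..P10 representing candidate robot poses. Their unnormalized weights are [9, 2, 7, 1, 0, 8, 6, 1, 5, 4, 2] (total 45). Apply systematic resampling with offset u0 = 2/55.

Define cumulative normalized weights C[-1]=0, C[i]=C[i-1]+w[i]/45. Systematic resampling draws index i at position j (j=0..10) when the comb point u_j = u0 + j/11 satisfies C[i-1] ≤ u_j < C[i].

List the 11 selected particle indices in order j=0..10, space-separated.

C = [1/5, 11/45, 2/5, 19/45, 19/45, 3/5, 11/15, 34/45, 13/15, 43/45, 1]
j=0: u_0=2/55 ∈ [0, 1/5) → index 0
j=1: u_1=7/55 ∈ [0, 1/5) → index 0
j=2: u_2=12/55 ∈ [1/5, 11/45) → index 1
j=3: u_3=17/55 ∈ [11/45, 2/5) → index 2
j=4: u_4=2/5 ∈ [2/5, 19/45) → index 3
j=5: u_5=27/55 ∈ [19/45, 3/5) → index 5
j=6: u_6=32/55 ∈ [19/45, 3/5) → index 5
j=7: u_7=37/55 ∈ [3/5, 11/15) → index 6
j=8: u_8=42/55 ∈ [34/45, 13/15) → index 8
j=9: u_9=47/55 ∈ [34/45, 13/15) → index 8
j=10: u_10=52/55 ∈ [13/15, 43/45) → index 9

0 0 1 2 3 5 5 6 8 8 9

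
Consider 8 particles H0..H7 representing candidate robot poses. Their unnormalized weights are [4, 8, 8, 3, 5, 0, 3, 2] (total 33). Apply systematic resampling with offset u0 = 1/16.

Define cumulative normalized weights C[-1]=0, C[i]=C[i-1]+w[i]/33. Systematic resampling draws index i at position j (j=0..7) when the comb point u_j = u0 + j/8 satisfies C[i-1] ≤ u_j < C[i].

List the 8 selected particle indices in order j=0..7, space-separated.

0 1 1 2 2 3 4 6

C = [4/33, 4/11, 20/33, 23/33, 28/33, 28/33, 31/33, 1]
j=0: u_0=1/16 ∈ [0, 4/33) → index 0
j=1: u_1=3/16 ∈ [4/33, 4/11) → index 1
j=2: u_2=5/16 ∈ [4/33, 4/11) → index 1
j=3: u_3=7/16 ∈ [4/11, 20/33) → index 2
j=4: u_4=9/16 ∈ [4/11, 20/33) → index 2
j=5: u_5=11/16 ∈ [20/33, 23/33) → index 3
j=6: u_6=13/16 ∈ [23/33, 28/33) → index 4
j=7: u_7=15/16 ∈ [28/33, 31/33) → index 6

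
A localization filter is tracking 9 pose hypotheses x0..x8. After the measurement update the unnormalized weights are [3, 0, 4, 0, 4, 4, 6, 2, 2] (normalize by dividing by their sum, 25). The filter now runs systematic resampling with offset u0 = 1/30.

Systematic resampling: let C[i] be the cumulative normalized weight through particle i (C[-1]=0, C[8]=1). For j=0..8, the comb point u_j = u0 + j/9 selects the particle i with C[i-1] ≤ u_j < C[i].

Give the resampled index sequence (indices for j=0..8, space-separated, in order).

C = [3/25, 3/25, 7/25, 7/25, 11/25, 3/5, 21/25, 23/25, 1]
j=0: u_0=1/30 ∈ [0, 3/25) → index 0
j=1: u_1=13/90 ∈ [3/25, 7/25) → index 2
j=2: u_2=23/90 ∈ [3/25, 7/25) → index 2
j=3: u_3=11/30 ∈ [7/25, 11/25) → index 4
j=4: u_4=43/90 ∈ [11/25, 3/5) → index 5
j=5: u_5=53/90 ∈ [11/25, 3/5) → index 5
j=6: u_6=7/10 ∈ [3/5, 21/25) → index 6
j=7: u_7=73/90 ∈ [3/5, 21/25) → index 6
j=8: u_8=83/90 ∈ [23/25, 1) → index 8

0 2 2 4 5 5 6 6 8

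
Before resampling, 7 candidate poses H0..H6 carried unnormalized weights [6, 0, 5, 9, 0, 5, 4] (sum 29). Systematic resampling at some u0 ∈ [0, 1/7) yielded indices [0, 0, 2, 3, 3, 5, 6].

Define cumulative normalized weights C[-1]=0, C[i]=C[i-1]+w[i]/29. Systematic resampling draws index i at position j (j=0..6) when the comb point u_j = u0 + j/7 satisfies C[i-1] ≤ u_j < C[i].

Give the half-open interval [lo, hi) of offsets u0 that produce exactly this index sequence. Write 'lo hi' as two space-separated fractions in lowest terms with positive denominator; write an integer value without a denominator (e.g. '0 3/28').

1/203 13/203

C = [6/29, 6/29, 11/29, 20/29, 20/29, 25/29, 1]
j=0 picked index 0: u0 ∈ [0, 6/29)
j=1 picked index 0: u0 ∈ [-1/7, 13/203)
j=2 picked index 2: u0 ∈ [-16/203, 19/203)
j=3 picked index 3: u0 ∈ [-10/203, 53/203)
j=4 picked index 3: u0 ∈ [-39/203, 24/203)
j=5 picked index 5: u0 ∈ [-5/203, 30/203)
j=6 picked index 6: u0 ∈ [1/203, 1/7)
intersection: [1/203, 13/203)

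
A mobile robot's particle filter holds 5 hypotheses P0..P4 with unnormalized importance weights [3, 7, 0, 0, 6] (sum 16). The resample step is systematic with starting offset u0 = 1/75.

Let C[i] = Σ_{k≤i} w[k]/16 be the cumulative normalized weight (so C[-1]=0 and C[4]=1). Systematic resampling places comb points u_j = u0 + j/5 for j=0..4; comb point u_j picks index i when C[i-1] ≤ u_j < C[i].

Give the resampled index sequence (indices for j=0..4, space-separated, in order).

C = [3/16, 5/8, 5/8, 5/8, 1]
j=0: u_0=1/75 ∈ [0, 3/16) → index 0
j=1: u_1=16/75 ∈ [3/16, 5/8) → index 1
j=2: u_2=31/75 ∈ [3/16, 5/8) → index 1
j=3: u_3=46/75 ∈ [3/16, 5/8) → index 1
j=4: u_4=61/75 ∈ [5/8, 1) → index 4

0 1 1 1 4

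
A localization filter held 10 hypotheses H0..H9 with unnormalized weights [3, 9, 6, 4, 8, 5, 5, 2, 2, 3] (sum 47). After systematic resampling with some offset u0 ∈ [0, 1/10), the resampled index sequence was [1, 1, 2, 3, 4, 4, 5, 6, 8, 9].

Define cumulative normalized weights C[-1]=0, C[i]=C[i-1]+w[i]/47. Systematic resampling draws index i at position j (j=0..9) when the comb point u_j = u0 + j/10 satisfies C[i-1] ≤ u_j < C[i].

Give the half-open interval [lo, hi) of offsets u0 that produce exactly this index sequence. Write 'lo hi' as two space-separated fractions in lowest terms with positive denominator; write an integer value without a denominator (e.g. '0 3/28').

22/235 1/10

C = [3/47, 12/47, 18/47, 22/47, 30/47, 35/47, 40/47, 42/47, 44/47, 1]
j=0 picked index 1: u0 ∈ [3/47, 12/47)
j=1 picked index 1: u0 ∈ [-17/470, 73/470)
j=2 picked index 2: u0 ∈ [13/235, 43/235)
j=3 picked index 3: u0 ∈ [39/470, 79/470)
j=4 picked index 4: u0 ∈ [16/235, 56/235)
j=5 picked index 4: u0 ∈ [-3/94, 13/94)
j=6 picked index 5: u0 ∈ [9/235, 34/235)
j=7 picked index 6: u0 ∈ [21/470, 71/470)
j=8 picked index 8: u0 ∈ [22/235, 32/235)
j=9 picked index 9: u0 ∈ [17/470, 1/10)
intersection: [22/235, 1/10)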